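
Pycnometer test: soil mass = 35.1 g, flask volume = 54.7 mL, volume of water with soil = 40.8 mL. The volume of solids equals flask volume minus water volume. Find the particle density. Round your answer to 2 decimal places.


Step 1: Volume of solids = flask volume - water volume with soil
Step 2: V_solids = 54.7 - 40.8 = 13.9 mL
Step 3: Particle density = mass / V_solids = 35.1 / 13.9 = 2.53 g/cm^3

2.53


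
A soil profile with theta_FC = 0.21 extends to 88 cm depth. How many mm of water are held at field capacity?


Step 1: Water (mm) = theta_FC * depth (cm) * 10
Step 2: Water = 0.21 * 88 * 10
Step 3: Water = 184.8 mm

184.8


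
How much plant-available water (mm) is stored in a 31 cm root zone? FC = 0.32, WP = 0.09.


Step 1: Available water = (FC - WP) * depth * 10
Step 2: AW = (0.32 - 0.09) * 31 * 10
Step 3: AW = 0.23 * 31 * 10
Step 4: AW = 71.3 mm

71.3


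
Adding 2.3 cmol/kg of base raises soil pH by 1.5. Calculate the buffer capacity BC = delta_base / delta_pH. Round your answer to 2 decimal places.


Step 1: BC = change in base / change in pH
Step 2: BC = 2.3 / 1.5
Step 3: BC = 1.53 cmol/(kg*pH unit)

1.53


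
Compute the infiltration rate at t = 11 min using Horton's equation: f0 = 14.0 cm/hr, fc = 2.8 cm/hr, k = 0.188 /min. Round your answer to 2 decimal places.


Step 1: f = fc + (f0 - fc) * exp(-k * t)
Step 2: exp(-0.188 * 11) = 0.126438
Step 3: f = 2.8 + (14.0 - 2.8) * 0.126438
Step 4: f = 2.8 + 11.2 * 0.126438
Step 5: f = 4.22 cm/hr

4.22


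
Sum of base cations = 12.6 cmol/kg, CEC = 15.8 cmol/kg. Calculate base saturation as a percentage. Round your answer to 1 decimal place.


Step 1: BS = 100 * (sum of bases) / CEC
Step 2: BS = 100 * 12.6 / 15.8
Step 3: BS = 79.7%

79.7


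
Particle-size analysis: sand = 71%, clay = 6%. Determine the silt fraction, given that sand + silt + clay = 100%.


Step 1: sand + silt + clay = 100%
Step 2: silt = 100 - sand - clay
Step 3: silt = 100 - 71 - 6
Step 4: silt = 23%

23


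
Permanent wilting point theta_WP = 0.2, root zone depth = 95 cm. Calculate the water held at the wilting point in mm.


Step 1: Water (mm) = theta_WP * depth * 10
Step 2: Water = 0.2 * 95 * 10
Step 3: Water = 190.0 mm

190.0


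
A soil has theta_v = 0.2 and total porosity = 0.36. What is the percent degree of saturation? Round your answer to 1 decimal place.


Step 1: S = 100 * theta_v / n
Step 2: S = 100 * 0.2 / 0.36
Step 3: S = 55.6%

55.6


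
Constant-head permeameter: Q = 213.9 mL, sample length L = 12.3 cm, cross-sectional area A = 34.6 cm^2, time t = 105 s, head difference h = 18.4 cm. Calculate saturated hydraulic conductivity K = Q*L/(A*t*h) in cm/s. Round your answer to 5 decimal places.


Step 1: K = Q * L / (A * t * h)
Step 2: Numerator = 213.9 * 12.3 = 2630.97
Step 3: Denominator = 34.6 * 105 * 18.4 = 66847.2
Step 4: K = 2630.97 / 66847.2 = 0.03936 cm/s

0.03936


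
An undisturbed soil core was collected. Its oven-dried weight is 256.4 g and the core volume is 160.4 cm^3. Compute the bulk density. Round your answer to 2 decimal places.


Step 1: Identify the formula: BD = dry mass / volume
Step 2: Substitute values: BD = 256.4 / 160.4
Step 3: BD = 1.6 g/cm^3

1.6


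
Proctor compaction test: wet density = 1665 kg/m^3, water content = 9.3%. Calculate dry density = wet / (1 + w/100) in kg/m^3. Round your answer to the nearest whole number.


Step 1: Dry density = wet density / (1 + w/100)
Step 2: Dry density = 1665 / (1 + 9.3/100)
Step 3: Dry density = 1665 / 1.093
Step 4: Dry density = 1523 kg/m^3

1523


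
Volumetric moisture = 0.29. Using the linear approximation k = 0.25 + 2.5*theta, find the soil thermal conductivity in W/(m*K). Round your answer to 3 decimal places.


Step 1: k = 0.25 + 2.5 * theta
Step 2: k = 0.25 + 2.5 * 0.29
Step 3: k = 0.25 + 0.725
Step 4: k = 0.975 W/(m*K)

0.975


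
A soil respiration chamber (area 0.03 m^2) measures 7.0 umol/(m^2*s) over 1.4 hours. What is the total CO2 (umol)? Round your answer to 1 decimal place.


Step 1: Convert time to seconds: 1.4 hr * 3600 = 5040.0 s
Step 2: Total = flux * area * time_s
Step 3: Total = 7.0 * 0.03 * 5040.0
Step 4: Total = 1058.4 umol

1058.4


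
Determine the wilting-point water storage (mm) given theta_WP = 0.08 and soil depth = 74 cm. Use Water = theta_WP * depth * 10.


Step 1: Water (mm) = theta_WP * depth * 10
Step 2: Water = 0.08 * 74 * 10
Step 3: Water = 59.2 mm

59.2


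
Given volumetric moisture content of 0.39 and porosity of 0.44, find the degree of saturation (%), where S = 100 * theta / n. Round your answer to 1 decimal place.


Step 1: S = 100 * theta_v / n
Step 2: S = 100 * 0.39 / 0.44
Step 3: S = 88.6%

88.6


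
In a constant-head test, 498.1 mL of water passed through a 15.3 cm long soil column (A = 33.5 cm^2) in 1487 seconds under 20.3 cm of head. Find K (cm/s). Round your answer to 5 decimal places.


Step 1: K = Q * L / (A * t * h)
Step 2: Numerator = 498.1 * 15.3 = 7620.93
Step 3: Denominator = 33.5 * 1487 * 20.3 = 1011234.35
Step 4: K = 7620.93 / 1011234.35 = 0.00754 cm/s

0.00754


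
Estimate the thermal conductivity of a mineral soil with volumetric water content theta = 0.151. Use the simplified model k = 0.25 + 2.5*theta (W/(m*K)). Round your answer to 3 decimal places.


Step 1: k = 0.25 + 2.5 * theta
Step 2: k = 0.25 + 2.5 * 0.151
Step 3: k = 0.25 + 0.378
Step 4: k = 0.628 W/(m*K)

0.628


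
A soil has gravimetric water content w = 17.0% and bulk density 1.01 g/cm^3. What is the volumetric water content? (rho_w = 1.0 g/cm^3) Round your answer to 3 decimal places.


Step 1: theta = (w / 100) * BD / rho_w
Step 2: theta = (17.0 / 100) * 1.01 / 1.0
Step 3: theta = 0.17 * 1.01
Step 4: theta = 0.172

0.172


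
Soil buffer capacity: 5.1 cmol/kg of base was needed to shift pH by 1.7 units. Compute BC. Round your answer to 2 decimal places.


Step 1: BC = change in base / change in pH
Step 2: BC = 5.1 / 1.7
Step 3: BC = 3.0 cmol/(kg*pH unit)

3.0


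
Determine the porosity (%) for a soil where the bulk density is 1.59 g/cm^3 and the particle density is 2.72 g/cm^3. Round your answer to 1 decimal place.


Step 1: Formula: n = 100 * (1 - BD / PD)
Step 2: n = 100 * (1 - 1.59 / 2.72)
Step 3: n = 100 * (1 - 0.58456)
Step 4: n = 41.5%

41.5


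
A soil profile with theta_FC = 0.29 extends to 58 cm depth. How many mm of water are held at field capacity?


Step 1: Water (mm) = theta_FC * depth (cm) * 10
Step 2: Water = 0.29 * 58 * 10
Step 3: Water = 168.2 mm

168.2


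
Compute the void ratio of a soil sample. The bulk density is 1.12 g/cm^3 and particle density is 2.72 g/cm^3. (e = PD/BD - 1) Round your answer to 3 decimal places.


Step 1: e = PD / BD - 1
Step 2: e = 2.72 / 1.12 - 1
Step 3: e = 2.42857 - 1
Step 4: e = 1.429

1.429


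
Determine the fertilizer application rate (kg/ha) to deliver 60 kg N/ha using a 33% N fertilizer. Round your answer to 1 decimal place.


Step 1: Fertilizer rate = target N / (N content / 100)
Step 2: Rate = 60 / (33 / 100)
Step 3: Rate = 60 / 0.33
Step 4: Rate = 181.8 kg/ha

181.8


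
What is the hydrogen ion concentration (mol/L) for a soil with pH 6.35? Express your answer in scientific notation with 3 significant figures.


Step 1: [H+] = 10^(-pH)
Step 2: [H+] = 10^(-6.35)
Step 3: [H+] = 4.47e-07 mol/L

4.47e-07


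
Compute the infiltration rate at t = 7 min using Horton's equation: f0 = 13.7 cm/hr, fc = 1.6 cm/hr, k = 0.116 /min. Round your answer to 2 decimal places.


Step 1: f = fc + (f0 - fc) * exp(-k * t)
Step 2: exp(-0.116 * 7) = 0.443969
Step 3: f = 1.6 + (13.7 - 1.6) * 0.443969
Step 4: f = 1.6 + 12.1 * 0.443969
Step 5: f = 6.97 cm/hr

6.97


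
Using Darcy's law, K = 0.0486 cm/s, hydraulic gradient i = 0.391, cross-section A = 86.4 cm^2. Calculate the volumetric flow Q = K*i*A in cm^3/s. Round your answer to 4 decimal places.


Step 1: Apply Darcy's law: Q = K * i * A
Step 2: Q = 0.0486 * 0.391 * 86.4
Step 3: Q = 1.6418 cm^3/s

1.6418


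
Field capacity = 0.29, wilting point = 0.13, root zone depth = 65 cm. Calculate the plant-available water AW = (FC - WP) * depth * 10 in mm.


Step 1: Available water = (FC - WP) * depth * 10
Step 2: AW = (0.29 - 0.13) * 65 * 10
Step 3: AW = 0.16 * 65 * 10
Step 4: AW = 104.0 mm

104.0


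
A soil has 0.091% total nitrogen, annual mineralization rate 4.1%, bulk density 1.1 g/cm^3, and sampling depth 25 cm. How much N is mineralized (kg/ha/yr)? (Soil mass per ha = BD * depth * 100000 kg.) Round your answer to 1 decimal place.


Step 1: Soil mass per ha = BD * depth * 100000 = 1.1 * 25 * 100000 = 2750000 kg
Step 2: Total N pool = soil mass * N%/100 = 2750000 * 0.091/100 = 2502.5 kg/ha
Step 3: N mineralized = N pool * rate%/100 = 2502.5 * 4.1/100 = 102.6 kg/ha/yr

102.6


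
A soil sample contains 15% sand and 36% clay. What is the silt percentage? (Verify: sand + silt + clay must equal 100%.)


Step 1: sand + silt + clay = 100%
Step 2: silt = 100 - sand - clay
Step 3: silt = 100 - 15 - 36
Step 4: silt = 49%

49


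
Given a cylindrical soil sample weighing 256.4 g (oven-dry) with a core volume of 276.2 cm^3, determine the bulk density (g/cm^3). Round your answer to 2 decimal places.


Step 1: Identify the formula: BD = dry mass / volume
Step 2: Substitute values: BD = 256.4 / 276.2
Step 3: BD = 0.93 g/cm^3

0.93


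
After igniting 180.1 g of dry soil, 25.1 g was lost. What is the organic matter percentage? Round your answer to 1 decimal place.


Step 1: OM% = 100 * LOI / sample mass
Step 2: OM = 100 * 25.1 / 180.1
Step 3: OM = 13.9%

13.9


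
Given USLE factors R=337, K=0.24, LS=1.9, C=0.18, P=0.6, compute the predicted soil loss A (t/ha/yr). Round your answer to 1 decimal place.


Step 1: A = R * K * LS * C * P
Step 2: R * K = 337 * 0.24 = 80.88
Step 3: (R*K) * LS = 80.88 * 1.9 = 153.672
Step 4: * C * P = 153.672 * 0.18 * 0.6 = 16.6
Step 5: A = 16.6 t/(ha*yr)

16.6


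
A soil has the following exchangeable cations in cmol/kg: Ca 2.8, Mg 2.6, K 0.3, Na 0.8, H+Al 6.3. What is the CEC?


Step 1: CEC = Ca + Mg + K + Na + (H+Al)
Step 2: CEC = 2.8 + 2.6 + 0.3 + 0.8 + 6.3
Step 3: CEC = 12.8 cmol/kg

12.8


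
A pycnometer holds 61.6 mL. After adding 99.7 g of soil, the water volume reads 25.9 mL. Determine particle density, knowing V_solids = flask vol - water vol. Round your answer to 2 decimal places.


Step 1: Volume of solids = flask volume - water volume with soil
Step 2: V_solids = 61.6 - 25.9 = 35.7 mL
Step 3: Particle density = mass / V_solids = 99.7 / 35.7 = 2.79 g/cm^3

2.79


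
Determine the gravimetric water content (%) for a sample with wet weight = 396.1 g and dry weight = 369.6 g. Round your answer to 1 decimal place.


Step 1: Water mass = wet - dry = 396.1 - 369.6 = 26.5 g
Step 2: w = 100 * water mass / dry mass
Step 3: w = 100 * 26.5 / 369.6 = 7.2%

7.2


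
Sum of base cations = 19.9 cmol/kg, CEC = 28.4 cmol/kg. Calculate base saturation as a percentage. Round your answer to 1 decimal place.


Step 1: BS = 100 * (sum of bases) / CEC
Step 2: BS = 100 * 19.9 / 28.4
Step 3: BS = 70.1%

70.1


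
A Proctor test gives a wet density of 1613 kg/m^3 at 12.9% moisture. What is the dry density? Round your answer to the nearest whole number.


Step 1: Dry density = wet density / (1 + w/100)
Step 2: Dry density = 1613 / (1 + 12.9/100)
Step 3: Dry density = 1613 / 1.129
Step 4: Dry density = 1429 kg/m^3

1429


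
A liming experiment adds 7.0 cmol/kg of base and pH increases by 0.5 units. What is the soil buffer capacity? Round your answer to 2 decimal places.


Step 1: BC = change in base / change in pH
Step 2: BC = 7.0 / 0.5
Step 3: BC = 14.0 cmol/(kg*pH unit)

14.0


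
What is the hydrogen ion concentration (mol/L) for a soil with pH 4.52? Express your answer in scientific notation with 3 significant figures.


Step 1: [H+] = 10^(-pH)
Step 2: [H+] = 10^(-4.52)
Step 3: [H+] = 3.02e-05 mol/L

3.02e-05


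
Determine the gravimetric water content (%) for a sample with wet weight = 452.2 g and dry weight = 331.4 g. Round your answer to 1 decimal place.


Step 1: Water mass = wet - dry = 452.2 - 331.4 = 120.8 g
Step 2: w = 100 * water mass / dry mass
Step 3: w = 100 * 120.8 / 331.4 = 36.5%

36.5


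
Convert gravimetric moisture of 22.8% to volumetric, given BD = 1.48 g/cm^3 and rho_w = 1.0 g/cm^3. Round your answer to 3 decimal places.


Step 1: theta = (w / 100) * BD / rho_w
Step 2: theta = (22.8 / 100) * 1.48 / 1.0
Step 3: theta = 0.228 * 1.48
Step 4: theta = 0.337

0.337


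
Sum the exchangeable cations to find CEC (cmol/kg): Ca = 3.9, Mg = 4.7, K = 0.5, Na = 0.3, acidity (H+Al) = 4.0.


Step 1: CEC = Ca + Mg + K + Na + (H+Al)
Step 2: CEC = 3.9 + 4.7 + 0.5 + 0.3 + 4.0
Step 3: CEC = 13.4 cmol/kg

13.4


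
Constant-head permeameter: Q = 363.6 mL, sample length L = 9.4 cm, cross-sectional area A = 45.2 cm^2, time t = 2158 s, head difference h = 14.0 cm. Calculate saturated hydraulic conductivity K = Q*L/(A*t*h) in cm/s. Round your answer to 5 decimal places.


Step 1: K = Q * L / (A * t * h)
Step 2: Numerator = 363.6 * 9.4 = 3417.84
Step 3: Denominator = 45.2 * 2158 * 14.0 = 1365582.4
Step 4: K = 3417.84 / 1365582.4 = 0.0025 cm/s

0.0025


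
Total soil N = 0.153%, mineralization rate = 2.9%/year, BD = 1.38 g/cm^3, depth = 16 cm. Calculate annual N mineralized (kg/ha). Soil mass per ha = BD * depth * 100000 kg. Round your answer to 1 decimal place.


Step 1: Soil mass per ha = BD * depth * 100000 = 1.38 * 16 * 100000 = 2208000 kg
Step 2: Total N pool = soil mass * N%/100 = 2208000 * 0.153/100 = 3378.24 kg/ha
Step 3: N mineralized = N pool * rate%/100 = 3378.24 * 2.9/100 = 98.0 kg/ha/yr

98.0


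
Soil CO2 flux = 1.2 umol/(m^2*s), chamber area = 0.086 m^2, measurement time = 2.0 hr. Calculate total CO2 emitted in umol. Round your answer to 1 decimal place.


Step 1: Convert time to seconds: 2.0 hr * 3600 = 7200.0 s
Step 2: Total = flux * area * time_s
Step 3: Total = 1.2 * 0.086 * 7200.0
Step 4: Total = 743.0 umol

743.0


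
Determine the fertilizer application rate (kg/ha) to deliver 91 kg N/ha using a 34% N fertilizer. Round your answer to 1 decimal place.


Step 1: Fertilizer rate = target N / (N content / 100)
Step 2: Rate = 91 / (34 / 100)
Step 3: Rate = 91 / 0.34
Step 4: Rate = 267.6 kg/ha

267.6


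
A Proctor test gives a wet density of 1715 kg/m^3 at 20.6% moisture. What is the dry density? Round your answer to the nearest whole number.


Step 1: Dry density = wet density / (1 + w/100)
Step 2: Dry density = 1715 / (1 + 20.6/100)
Step 3: Dry density = 1715 / 1.206
Step 4: Dry density = 1422 kg/m^3

1422


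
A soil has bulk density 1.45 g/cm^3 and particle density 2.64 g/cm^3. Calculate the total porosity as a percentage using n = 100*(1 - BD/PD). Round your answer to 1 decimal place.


Step 1: Formula: n = 100 * (1 - BD / PD)
Step 2: n = 100 * (1 - 1.45 / 2.64)
Step 3: n = 100 * (1 - 0.54924)
Step 4: n = 45.1%

45.1


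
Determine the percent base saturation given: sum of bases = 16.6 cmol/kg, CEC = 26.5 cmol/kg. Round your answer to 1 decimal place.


Step 1: BS = 100 * (sum of bases) / CEC
Step 2: BS = 100 * 16.6 / 26.5
Step 3: BS = 62.6%

62.6


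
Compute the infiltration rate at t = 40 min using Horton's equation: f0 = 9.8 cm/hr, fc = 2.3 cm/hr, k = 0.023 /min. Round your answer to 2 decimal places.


Step 1: f = fc + (f0 - fc) * exp(-k * t)
Step 2: exp(-0.023 * 40) = 0.398519
Step 3: f = 2.3 + (9.8 - 2.3) * 0.398519
Step 4: f = 2.3 + 7.5 * 0.398519
Step 5: f = 5.29 cm/hr

5.29


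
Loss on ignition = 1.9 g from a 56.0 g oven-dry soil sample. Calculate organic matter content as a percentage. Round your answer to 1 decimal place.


Step 1: OM% = 100 * LOI / sample mass
Step 2: OM = 100 * 1.9 / 56.0
Step 3: OM = 3.4%

3.4


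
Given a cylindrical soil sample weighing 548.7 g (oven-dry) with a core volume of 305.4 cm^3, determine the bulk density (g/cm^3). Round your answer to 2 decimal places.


Step 1: Identify the formula: BD = dry mass / volume
Step 2: Substitute values: BD = 548.7 / 305.4
Step 3: BD = 1.8 g/cm^3

1.8


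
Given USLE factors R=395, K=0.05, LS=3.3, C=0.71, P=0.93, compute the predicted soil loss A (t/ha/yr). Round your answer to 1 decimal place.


Step 1: A = R * K * LS * C * P
Step 2: R * K = 395 * 0.05 = 19.75
Step 3: (R*K) * LS = 19.75 * 3.3 = 65.175
Step 4: * C * P = 65.175 * 0.71 * 0.93 = 43.0
Step 5: A = 43.0 t/(ha*yr)

43.0


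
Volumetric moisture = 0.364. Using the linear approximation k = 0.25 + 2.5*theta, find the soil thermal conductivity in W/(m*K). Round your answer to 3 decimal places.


Step 1: k = 0.25 + 2.5 * theta
Step 2: k = 0.25 + 2.5 * 0.364
Step 3: k = 0.25 + 0.91
Step 4: k = 1.16 W/(m*K)

1.16


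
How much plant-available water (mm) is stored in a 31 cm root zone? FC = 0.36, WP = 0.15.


Step 1: Available water = (FC - WP) * depth * 10
Step 2: AW = (0.36 - 0.15) * 31 * 10
Step 3: AW = 0.21 * 31 * 10
Step 4: AW = 65.1 mm

65.1


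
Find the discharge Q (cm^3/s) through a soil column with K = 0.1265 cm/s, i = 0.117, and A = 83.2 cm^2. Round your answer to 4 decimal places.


Step 1: Apply Darcy's law: Q = K * i * A
Step 2: Q = 0.1265 * 0.117 * 83.2
Step 3: Q = 1.2314 cm^3/s

1.2314


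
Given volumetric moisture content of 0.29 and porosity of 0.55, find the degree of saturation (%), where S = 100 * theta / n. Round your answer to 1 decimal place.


Step 1: S = 100 * theta_v / n
Step 2: S = 100 * 0.29 / 0.55
Step 3: S = 52.7%

52.7


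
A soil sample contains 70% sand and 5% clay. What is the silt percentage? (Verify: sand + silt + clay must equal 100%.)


Step 1: sand + silt + clay = 100%
Step 2: silt = 100 - sand - clay
Step 3: silt = 100 - 70 - 5
Step 4: silt = 25%

25


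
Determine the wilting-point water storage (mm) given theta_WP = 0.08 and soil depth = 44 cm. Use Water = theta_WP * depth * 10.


Step 1: Water (mm) = theta_WP * depth * 10
Step 2: Water = 0.08 * 44 * 10
Step 3: Water = 35.2 mm

35.2


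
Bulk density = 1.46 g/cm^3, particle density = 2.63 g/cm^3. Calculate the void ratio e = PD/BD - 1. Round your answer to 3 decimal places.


Step 1: e = PD / BD - 1
Step 2: e = 2.63 / 1.46 - 1
Step 3: e = 1.80137 - 1
Step 4: e = 0.801

0.801


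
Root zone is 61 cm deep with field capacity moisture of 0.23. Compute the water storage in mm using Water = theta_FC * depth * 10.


Step 1: Water (mm) = theta_FC * depth (cm) * 10
Step 2: Water = 0.23 * 61 * 10
Step 3: Water = 140.3 mm

140.3


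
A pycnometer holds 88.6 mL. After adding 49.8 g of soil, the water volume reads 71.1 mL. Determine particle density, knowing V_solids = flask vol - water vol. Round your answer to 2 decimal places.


Step 1: Volume of solids = flask volume - water volume with soil
Step 2: V_solids = 88.6 - 71.1 = 17.5 mL
Step 3: Particle density = mass / V_solids = 49.8 / 17.5 = 2.85 g/cm^3

2.85


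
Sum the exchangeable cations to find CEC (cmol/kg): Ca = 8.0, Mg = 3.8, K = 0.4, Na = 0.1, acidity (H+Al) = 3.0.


Step 1: CEC = Ca + Mg + K + Na + (H+Al)
Step 2: CEC = 8.0 + 3.8 + 0.4 + 0.1 + 3.0
Step 3: CEC = 15.3 cmol/kg

15.3


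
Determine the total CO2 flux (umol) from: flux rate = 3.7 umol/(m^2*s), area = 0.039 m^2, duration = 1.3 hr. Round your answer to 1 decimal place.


Step 1: Convert time to seconds: 1.3 hr * 3600 = 4680.0 s
Step 2: Total = flux * area * time_s
Step 3: Total = 3.7 * 0.039 * 4680.0
Step 4: Total = 675.3 umol

675.3


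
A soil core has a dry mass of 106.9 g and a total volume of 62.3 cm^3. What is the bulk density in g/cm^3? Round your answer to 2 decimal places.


Step 1: Identify the formula: BD = dry mass / volume
Step 2: Substitute values: BD = 106.9 / 62.3
Step 3: BD = 1.72 g/cm^3

1.72


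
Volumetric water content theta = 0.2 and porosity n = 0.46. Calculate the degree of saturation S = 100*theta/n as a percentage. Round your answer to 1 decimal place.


Step 1: S = 100 * theta_v / n
Step 2: S = 100 * 0.2 / 0.46
Step 3: S = 43.5%

43.5


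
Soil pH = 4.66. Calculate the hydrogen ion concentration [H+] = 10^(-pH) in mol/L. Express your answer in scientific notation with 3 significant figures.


Step 1: [H+] = 10^(-pH)
Step 2: [H+] = 10^(-4.66)
Step 3: [H+] = 2.19e-05 mol/L

2.19e-05


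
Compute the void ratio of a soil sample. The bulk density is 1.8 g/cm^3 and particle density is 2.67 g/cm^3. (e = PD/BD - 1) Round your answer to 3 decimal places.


Step 1: e = PD / BD - 1
Step 2: e = 2.67 / 1.8 - 1
Step 3: e = 1.48333 - 1
Step 4: e = 0.483

0.483


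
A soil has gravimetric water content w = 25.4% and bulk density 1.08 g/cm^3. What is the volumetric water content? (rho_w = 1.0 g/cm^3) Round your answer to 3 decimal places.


Step 1: theta = (w / 100) * BD / rho_w
Step 2: theta = (25.4 / 100) * 1.08 / 1.0
Step 3: theta = 0.254 * 1.08
Step 4: theta = 0.274

0.274


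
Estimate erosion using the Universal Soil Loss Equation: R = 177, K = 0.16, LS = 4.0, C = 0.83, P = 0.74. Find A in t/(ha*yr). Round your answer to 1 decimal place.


Step 1: A = R * K * LS * C * P
Step 2: R * K = 177 * 0.16 = 28.32
Step 3: (R*K) * LS = 28.32 * 4.0 = 113.28
Step 4: * C * P = 113.28 * 0.83 * 0.74 = 69.6
Step 5: A = 69.6 t/(ha*yr)

69.6


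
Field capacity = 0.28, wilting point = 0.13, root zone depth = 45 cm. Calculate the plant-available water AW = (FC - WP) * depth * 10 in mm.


Step 1: Available water = (FC - WP) * depth * 10
Step 2: AW = (0.28 - 0.13) * 45 * 10
Step 3: AW = 0.15 * 45 * 10
Step 4: AW = 67.5 mm

67.5


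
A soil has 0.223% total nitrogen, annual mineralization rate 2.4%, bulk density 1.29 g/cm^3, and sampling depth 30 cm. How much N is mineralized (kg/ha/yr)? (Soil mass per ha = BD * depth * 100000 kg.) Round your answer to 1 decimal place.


Step 1: Soil mass per ha = BD * depth * 100000 = 1.29 * 30 * 100000 = 3870000 kg
Step 2: Total N pool = soil mass * N%/100 = 3870000 * 0.223/100 = 8630.1 kg/ha
Step 3: N mineralized = N pool * rate%/100 = 8630.1 * 2.4/100 = 207.1 kg/ha/yr

207.1


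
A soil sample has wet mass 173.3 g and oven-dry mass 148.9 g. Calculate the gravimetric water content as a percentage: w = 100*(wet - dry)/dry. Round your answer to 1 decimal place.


Step 1: Water mass = wet - dry = 173.3 - 148.9 = 24.4 g
Step 2: w = 100 * water mass / dry mass
Step 3: w = 100 * 24.4 / 148.9 = 16.4%

16.4


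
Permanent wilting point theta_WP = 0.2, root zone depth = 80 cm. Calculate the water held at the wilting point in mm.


Step 1: Water (mm) = theta_WP * depth * 10
Step 2: Water = 0.2 * 80 * 10
Step 3: Water = 160.0 mm

160.0


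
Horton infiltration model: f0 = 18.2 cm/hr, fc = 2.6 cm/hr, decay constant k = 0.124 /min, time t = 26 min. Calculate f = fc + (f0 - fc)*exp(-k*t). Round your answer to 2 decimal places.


Step 1: f = fc + (f0 - fc) * exp(-k * t)
Step 2: exp(-0.124 * 26) = 0.039796
Step 3: f = 2.6 + (18.2 - 2.6) * 0.039796
Step 4: f = 2.6 + 15.6 * 0.039796
Step 5: f = 3.22 cm/hr

3.22


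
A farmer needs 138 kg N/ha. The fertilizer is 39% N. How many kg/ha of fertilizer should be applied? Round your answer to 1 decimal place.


Step 1: Fertilizer rate = target N / (N content / 100)
Step 2: Rate = 138 / (39 / 100)
Step 3: Rate = 138 / 0.39
Step 4: Rate = 353.8 kg/ha

353.8


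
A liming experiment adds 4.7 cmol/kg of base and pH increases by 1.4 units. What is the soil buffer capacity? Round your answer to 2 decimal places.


Step 1: BC = change in base / change in pH
Step 2: BC = 4.7 / 1.4
Step 3: BC = 3.36 cmol/(kg*pH unit)

3.36


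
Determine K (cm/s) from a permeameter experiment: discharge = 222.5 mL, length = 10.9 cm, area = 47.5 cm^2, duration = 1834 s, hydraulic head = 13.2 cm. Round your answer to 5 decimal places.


Step 1: K = Q * L / (A * t * h)
Step 2: Numerator = 222.5 * 10.9 = 2425.25
Step 3: Denominator = 47.5 * 1834 * 13.2 = 1149918.0
Step 4: K = 2425.25 / 1149918.0 = 0.00211 cm/s

0.00211


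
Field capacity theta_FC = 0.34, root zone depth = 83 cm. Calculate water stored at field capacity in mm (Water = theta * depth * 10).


Step 1: Water (mm) = theta_FC * depth (cm) * 10
Step 2: Water = 0.34 * 83 * 10
Step 3: Water = 282.2 mm

282.2


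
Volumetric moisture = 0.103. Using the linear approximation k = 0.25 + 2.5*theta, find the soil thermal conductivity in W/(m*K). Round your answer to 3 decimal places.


Step 1: k = 0.25 + 2.5 * theta
Step 2: k = 0.25 + 2.5 * 0.103
Step 3: k = 0.25 + 0.258
Step 4: k = 0.508 W/(m*K)

0.508


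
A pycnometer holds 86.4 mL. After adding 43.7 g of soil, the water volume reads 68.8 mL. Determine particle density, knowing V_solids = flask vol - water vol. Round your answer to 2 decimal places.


Step 1: Volume of solids = flask volume - water volume with soil
Step 2: V_solids = 86.4 - 68.8 = 17.6 mL
Step 3: Particle density = mass / V_solids = 43.7 / 17.6 = 2.48 g/cm^3

2.48


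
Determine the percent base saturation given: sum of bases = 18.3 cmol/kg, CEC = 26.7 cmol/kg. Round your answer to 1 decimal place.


Step 1: BS = 100 * (sum of bases) / CEC
Step 2: BS = 100 * 18.3 / 26.7
Step 3: BS = 68.5%

68.5


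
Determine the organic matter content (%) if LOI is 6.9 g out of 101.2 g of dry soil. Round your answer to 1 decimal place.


Step 1: OM% = 100 * LOI / sample mass
Step 2: OM = 100 * 6.9 / 101.2
Step 3: OM = 6.8%

6.8


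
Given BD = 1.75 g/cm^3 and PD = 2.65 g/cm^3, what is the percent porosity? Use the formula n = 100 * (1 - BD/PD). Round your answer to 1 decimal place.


Step 1: Formula: n = 100 * (1 - BD / PD)
Step 2: n = 100 * (1 - 1.75 / 2.65)
Step 3: n = 100 * (1 - 0.66038)
Step 4: n = 34.0%

34.0


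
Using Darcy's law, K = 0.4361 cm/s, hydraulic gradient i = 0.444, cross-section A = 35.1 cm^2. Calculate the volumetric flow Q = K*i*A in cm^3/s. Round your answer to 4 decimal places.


Step 1: Apply Darcy's law: Q = K * i * A
Step 2: Q = 0.4361 * 0.444 * 35.1
Step 3: Q = 6.7964 cm^3/s

6.7964


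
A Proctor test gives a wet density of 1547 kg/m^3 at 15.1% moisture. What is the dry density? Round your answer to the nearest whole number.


Step 1: Dry density = wet density / (1 + w/100)
Step 2: Dry density = 1547 / (1 + 15.1/100)
Step 3: Dry density = 1547 / 1.151
Step 4: Dry density = 1344 kg/m^3

1344


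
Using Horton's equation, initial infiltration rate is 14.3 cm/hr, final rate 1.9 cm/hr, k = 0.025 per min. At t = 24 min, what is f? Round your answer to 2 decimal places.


Step 1: f = fc + (f0 - fc) * exp(-k * t)
Step 2: exp(-0.025 * 24) = 0.548812
Step 3: f = 1.9 + (14.3 - 1.9) * 0.548812
Step 4: f = 1.9 + 12.4 * 0.548812
Step 5: f = 8.71 cm/hr

8.71


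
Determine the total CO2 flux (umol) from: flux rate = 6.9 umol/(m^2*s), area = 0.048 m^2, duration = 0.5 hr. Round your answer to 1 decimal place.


Step 1: Convert time to seconds: 0.5 hr * 3600 = 1800.0 s
Step 2: Total = flux * area * time_s
Step 3: Total = 6.9 * 0.048 * 1800.0
Step 4: Total = 596.2 umol

596.2


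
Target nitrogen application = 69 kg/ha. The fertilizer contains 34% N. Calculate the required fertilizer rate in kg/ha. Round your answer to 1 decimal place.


Step 1: Fertilizer rate = target N / (N content / 100)
Step 2: Rate = 69 / (34 / 100)
Step 3: Rate = 69 / 0.34
Step 4: Rate = 202.9 kg/ha

202.9


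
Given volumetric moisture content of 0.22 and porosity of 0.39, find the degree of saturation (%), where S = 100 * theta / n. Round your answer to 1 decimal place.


Step 1: S = 100 * theta_v / n
Step 2: S = 100 * 0.22 / 0.39
Step 3: S = 56.4%

56.4


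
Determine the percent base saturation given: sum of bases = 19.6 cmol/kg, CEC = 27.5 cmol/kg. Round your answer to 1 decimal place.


Step 1: BS = 100 * (sum of bases) / CEC
Step 2: BS = 100 * 19.6 / 27.5
Step 3: BS = 71.3%

71.3


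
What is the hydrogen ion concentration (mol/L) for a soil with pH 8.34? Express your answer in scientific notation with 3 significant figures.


Step 1: [H+] = 10^(-pH)
Step 2: [H+] = 10^(-8.34)
Step 3: [H+] = 4.57e-09 mol/L

4.57e-09


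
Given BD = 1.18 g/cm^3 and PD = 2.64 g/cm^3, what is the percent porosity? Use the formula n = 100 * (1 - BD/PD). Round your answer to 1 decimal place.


Step 1: Formula: n = 100 * (1 - BD / PD)
Step 2: n = 100 * (1 - 1.18 / 2.64)
Step 3: n = 100 * (1 - 0.44697)
Step 4: n = 55.3%

55.3


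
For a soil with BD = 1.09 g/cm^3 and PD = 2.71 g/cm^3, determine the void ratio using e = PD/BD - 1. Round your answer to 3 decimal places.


Step 1: e = PD / BD - 1
Step 2: e = 2.71 / 1.09 - 1
Step 3: e = 2.48624 - 1
Step 4: e = 1.486

1.486


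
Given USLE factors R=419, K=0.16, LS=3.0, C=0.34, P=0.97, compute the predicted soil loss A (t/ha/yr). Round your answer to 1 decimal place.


Step 1: A = R * K * LS * C * P
Step 2: R * K = 419 * 0.16 = 67.04
Step 3: (R*K) * LS = 67.04 * 3.0 = 201.12
Step 4: * C * P = 201.12 * 0.34 * 0.97 = 66.3
Step 5: A = 66.3 t/(ha*yr)

66.3


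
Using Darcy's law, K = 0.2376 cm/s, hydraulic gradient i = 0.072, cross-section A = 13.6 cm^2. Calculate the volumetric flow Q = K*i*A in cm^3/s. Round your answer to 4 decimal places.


Step 1: Apply Darcy's law: Q = K * i * A
Step 2: Q = 0.2376 * 0.072 * 13.6
Step 3: Q = 0.2327 cm^3/s

0.2327


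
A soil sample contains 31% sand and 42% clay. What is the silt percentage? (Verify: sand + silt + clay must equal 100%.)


Step 1: sand + silt + clay = 100%
Step 2: silt = 100 - sand - clay
Step 3: silt = 100 - 31 - 42
Step 4: silt = 27%

27


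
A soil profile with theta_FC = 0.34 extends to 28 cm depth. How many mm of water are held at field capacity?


Step 1: Water (mm) = theta_FC * depth (cm) * 10
Step 2: Water = 0.34 * 28 * 10
Step 3: Water = 95.2 mm

95.2


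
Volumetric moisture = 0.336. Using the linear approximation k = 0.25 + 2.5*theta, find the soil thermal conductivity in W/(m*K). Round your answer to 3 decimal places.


Step 1: k = 0.25 + 2.5 * theta
Step 2: k = 0.25 + 2.5 * 0.336
Step 3: k = 0.25 + 0.84
Step 4: k = 1.09 W/(m*K)

1.09


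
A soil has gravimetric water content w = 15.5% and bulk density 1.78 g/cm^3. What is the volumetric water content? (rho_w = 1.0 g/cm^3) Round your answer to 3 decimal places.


Step 1: theta = (w / 100) * BD / rho_w
Step 2: theta = (15.5 / 100) * 1.78 / 1.0
Step 3: theta = 0.155 * 1.78
Step 4: theta = 0.276

0.276


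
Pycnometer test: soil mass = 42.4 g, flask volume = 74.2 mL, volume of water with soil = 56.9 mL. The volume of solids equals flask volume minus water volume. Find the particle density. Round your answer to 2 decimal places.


Step 1: Volume of solids = flask volume - water volume with soil
Step 2: V_solids = 74.2 - 56.9 = 17.3 mL
Step 3: Particle density = mass / V_solids = 42.4 / 17.3 = 2.45 g/cm^3

2.45


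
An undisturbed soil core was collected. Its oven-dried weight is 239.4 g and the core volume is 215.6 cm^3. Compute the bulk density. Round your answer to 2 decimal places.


Step 1: Identify the formula: BD = dry mass / volume
Step 2: Substitute values: BD = 239.4 / 215.6
Step 3: BD = 1.11 g/cm^3

1.11


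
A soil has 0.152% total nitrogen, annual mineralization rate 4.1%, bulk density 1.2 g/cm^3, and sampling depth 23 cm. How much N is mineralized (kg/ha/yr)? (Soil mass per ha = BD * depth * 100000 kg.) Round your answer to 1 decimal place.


Step 1: Soil mass per ha = BD * depth * 100000 = 1.2 * 23 * 100000 = 2760000 kg
Step 2: Total N pool = soil mass * N%/100 = 2760000 * 0.152/100 = 4195.2 kg/ha
Step 3: N mineralized = N pool * rate%/100 = 4195.2 * 4.1/100 = 172.0 kg/ha/yr

172.0


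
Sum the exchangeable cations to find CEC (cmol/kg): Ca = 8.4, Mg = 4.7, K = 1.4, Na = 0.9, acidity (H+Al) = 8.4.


Step 1: CEC = Ca + Mg + K + Na + (H+Al)
Step 2: CEC = 8.4 + 4.7 + 1.4 + 0.9 + 8.4
Step 3: CEC = 23.8 cmol/kg

23.8


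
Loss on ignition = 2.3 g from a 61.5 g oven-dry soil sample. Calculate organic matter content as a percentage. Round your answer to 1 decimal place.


Step 1: OM% = 100 * LOI / sample mass
Step 2: OM = 100 * 2.3 / 61.5
Step 3: OM = 3.7%

3.7


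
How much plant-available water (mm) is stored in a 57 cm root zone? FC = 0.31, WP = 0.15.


Step 1: Available water = (FC - WP) * depth * 10
Step 2: AW = (0.31 - 0.15) * 57 * 10
Step 3: AW = 0.16 * 57 * 10
Step 4: AW = 91.2 mm

91.2


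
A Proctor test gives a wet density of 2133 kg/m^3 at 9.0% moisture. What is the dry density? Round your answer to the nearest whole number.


Step 1: Dry density = wet density / (1 + w/100)
Step 2: Dry density = 2133 / (1 + 9.0/100)
Step 3: Dry density = 2133 / 1.09
Step 4: Dry density = 1957 kg/m^3

1957


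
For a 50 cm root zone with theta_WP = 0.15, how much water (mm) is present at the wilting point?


Step 1: Water (mm) = theta_WP * depth * 10
Step 2: Water = 0.15 * 50 * 10
Step 3: Water = 75.0 mm

75.0


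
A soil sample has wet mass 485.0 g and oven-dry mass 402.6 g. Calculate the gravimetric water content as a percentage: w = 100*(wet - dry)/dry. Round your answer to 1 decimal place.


Step 1: Water mass = wet - dry = 485.0 - 402.6 = 82.4 g
Step 2: w = 100 * water mass / dry mass
Step 3: w = 100 * 82.4 / 402.6 = 20.5%

20.5


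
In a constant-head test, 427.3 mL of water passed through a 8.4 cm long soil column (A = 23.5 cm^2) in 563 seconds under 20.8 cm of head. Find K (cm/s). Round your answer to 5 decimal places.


Step 1: K = Q * L / (A * t * h)
Step 2: Numerator = 427.3 * 8.4 = 3589.32
Step 3: Denominator = 23.5 * 563 * 20.8 = 275194.4
Step 4: K = 3589.32 / 275194.4 = 0.01304 cm/s

0.01304


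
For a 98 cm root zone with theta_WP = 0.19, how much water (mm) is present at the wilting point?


Step 1: Water (mm) = theta_WP * depth * 10
Step 2: Water = 0.19 * 98 * 10
Step 3: Water = 186.2 mm

186.2


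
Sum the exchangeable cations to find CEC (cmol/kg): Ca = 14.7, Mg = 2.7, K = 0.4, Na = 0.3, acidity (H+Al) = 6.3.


Step 1: CEC = Ca + Mg + K + Na + (H+Al)
Step 2: CEC = 14.7 + 2.7 + 0.4 + 0.3 + 6.3
Step 3: CEC = 24.4 cmol/kg

24.4


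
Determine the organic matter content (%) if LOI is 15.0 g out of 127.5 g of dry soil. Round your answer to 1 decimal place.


Step 1: OM% = 100 * LOI / sample mass
Step 2: OM = 100 * 15.0 / 127.5
Step 3: OM = 11.8%

11.8


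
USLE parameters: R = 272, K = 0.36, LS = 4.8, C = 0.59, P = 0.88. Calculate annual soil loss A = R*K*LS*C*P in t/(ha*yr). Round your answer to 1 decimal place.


Step 1: A = R * K * LS * C * P
Step 2: R * K = 272 * 0.36 = 97.92
Step 3: (R*K) * LS = 97.92 * 4.8 = 470.016
Step 4: * C * P = 470.016 * 0.59 * 0.88 = 244.0
Step 5: A = 244.0 t/(ha*yr)

244.0


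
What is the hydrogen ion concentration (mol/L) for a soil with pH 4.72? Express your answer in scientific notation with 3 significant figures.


Step 1: [H+] = 10^(-pH)
Step 2: [H+] = 10^(-4.72)
Step 3: [H+] = 1.91e-05 mol/L

1.91e-05


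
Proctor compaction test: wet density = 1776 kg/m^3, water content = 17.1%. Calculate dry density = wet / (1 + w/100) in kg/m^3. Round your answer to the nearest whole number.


Step 1: Dry density = wet density / (1 + w/100)
Step 2: Dry density = 1776 / (1 + 17.1/100)
Step 3: Dry density = 1776 / 1.171
Step 4: Dry density = 1517 kg/m^3

1517


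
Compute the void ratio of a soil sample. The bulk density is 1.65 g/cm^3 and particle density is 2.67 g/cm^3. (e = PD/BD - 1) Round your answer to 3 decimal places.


Step 1: e = PD / BD - 1
Step 2: e = 2.67 / 1.65 - 1
Step 3: e = 1.61818 - 1
Step 4: e = 0.618

0.618


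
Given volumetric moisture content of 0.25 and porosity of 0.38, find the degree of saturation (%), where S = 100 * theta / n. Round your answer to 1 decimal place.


Step 1: S = 100 * theta_v / n
Step 2: S = 100 * 0.25 / 0.38
Step 3: S = 65.8%

65.8


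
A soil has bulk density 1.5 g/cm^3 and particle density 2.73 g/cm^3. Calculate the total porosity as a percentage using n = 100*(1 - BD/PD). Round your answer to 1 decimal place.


Step 1: Formula: n = 100 * (1 - BD / PD)
Step 2: n = 100 * (1 - 1.5 / 2.73)
Step 3: n = 100 * (1 - 0.54945)
Step 4: n = 45.1%

45.1


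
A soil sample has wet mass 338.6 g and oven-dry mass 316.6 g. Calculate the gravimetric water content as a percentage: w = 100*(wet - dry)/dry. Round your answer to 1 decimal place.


Step 1: Water mass = wet - dry = 338.6 - 316.6 = 22.0 g
Step 2: w = 100 * water mass / dry mass
Step 3: w = 100 * 22.0 / 316.6 = 6.9%

6.9


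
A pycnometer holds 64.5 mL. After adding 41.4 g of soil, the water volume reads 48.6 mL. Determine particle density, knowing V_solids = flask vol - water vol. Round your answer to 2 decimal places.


Step 1: Volume of solids = flask volume - water volume with soil
Step 2: V_solids = 64.5 - 48.6 = 15.9 mL
Step 3: Particle density = mass / V_solids = 41.4 / 15.9 = 2.6 g/cm^3

2.6


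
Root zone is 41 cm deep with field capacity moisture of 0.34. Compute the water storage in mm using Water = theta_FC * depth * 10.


Step 1: Water (mm) = theta_FC * depth (cm) * 10
Step 2: Water = 0.34 * 41 * 10
Step 3: Water = 139.4 mm

139.4


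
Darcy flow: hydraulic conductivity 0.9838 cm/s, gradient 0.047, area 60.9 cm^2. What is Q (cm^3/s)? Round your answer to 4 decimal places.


Step 1: Apply Darcy's law: Q = K * i * A
Step 2: Q = 0.9838 * 0.047 * 60.9
Step 3: Q = 2.8159 cm^3/s

2.8159


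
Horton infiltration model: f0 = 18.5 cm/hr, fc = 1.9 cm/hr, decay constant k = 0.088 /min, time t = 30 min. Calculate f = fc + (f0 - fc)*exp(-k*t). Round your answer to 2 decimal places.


Step 1: f = fc + (f0 - fc) * exp(-k * t)
Step 2: exp(-0.088 * 30) = 0.071361
Step 3: f = 1.9 + (18.5 - 1.9) * 0.071361
Step 4: f = 1.9 + 16.6 * 0.071361
Step 5: f = 3.08 cm/hr

3.08


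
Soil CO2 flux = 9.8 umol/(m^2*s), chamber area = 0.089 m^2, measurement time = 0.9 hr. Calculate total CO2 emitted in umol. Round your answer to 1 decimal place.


Step 1: Convert time to seconds: 0.9 hr * 3600 = 3240.0 s
Step 2: Total = flux * area * time_s
Step 3: Total = 9.8 * 0.089 * 3240.0
Step 4: Total = 2825.9 umol

2825.9


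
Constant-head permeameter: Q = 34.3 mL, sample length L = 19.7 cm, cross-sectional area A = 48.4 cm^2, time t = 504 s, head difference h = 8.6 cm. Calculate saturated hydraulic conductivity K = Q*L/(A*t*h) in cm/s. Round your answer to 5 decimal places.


Step 1: K = Q * L / (A * t * h)
Step 2: Numerator = 34.3 * 19.7 = 675.71
Step 3: Denominator = 48.4 * 504 * 8.6 = 209784.96
Step 4: K = 675.71 / 209784.96 = 0.00322 cm/s

0.00322


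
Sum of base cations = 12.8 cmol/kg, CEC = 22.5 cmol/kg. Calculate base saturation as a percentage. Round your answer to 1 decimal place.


Step 1: BS = 100 * (sum of bases) / CEC
Step 2: BS = 100 * 12.8 / 22.5
Step 3: BS = 56.9%

56.9


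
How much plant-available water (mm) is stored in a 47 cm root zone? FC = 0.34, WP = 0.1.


Step 1: Available water = (FC - WP) * depth * 10
Step 2: AW = (0.34 - 0.1) * 47 * 10
Step 3: AW = 0.24 * 47 * 10
Step 4: AW = 112.8 mm

112.8


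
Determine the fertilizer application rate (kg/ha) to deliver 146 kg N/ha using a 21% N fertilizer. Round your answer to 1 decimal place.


Step 1: Fertilizer rate = target N / (N content / 100)
Step 2: Rate = 146 / (21 / 100)
Step 3: Rate = 146 / 0.21
Step 4: Rate = 695.2 kg/ha

695.2


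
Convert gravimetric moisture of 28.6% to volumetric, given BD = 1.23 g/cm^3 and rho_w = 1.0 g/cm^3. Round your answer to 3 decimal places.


Step 1: theta = (w / 100) * BD / rho_w
Step 2: theta = (28.6 / 100) * 1.23 / 1.0
Step 3: theta = 0.286 * 1.23
Step 4: theta = 0.352

0.352


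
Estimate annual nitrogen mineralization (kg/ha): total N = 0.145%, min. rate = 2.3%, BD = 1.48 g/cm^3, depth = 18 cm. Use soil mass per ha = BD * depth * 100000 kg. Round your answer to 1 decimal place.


Step 1: Soil mass per ha = BD * depth * 100000 = 1.48 * 18 * 100000 = 2664000 kg
Step 2: Total N pool = soil mass * N%/100 = 2664000 * 0.145/100 = 3862.8 kg/ha
Step 3: N mineralized = N pool * rate%/100 = 3862.8 * 2.3/100 = 88.8 kg/ha/yr

88.8
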